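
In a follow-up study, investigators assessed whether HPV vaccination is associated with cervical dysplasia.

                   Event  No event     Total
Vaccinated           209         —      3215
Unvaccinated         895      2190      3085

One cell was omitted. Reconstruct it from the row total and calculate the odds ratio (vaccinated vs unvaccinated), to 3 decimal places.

The missing cell is in the exposed row: 3215 − 209 = 3006.
So a = 209, b = 3006, c = 895, d = 2190.
OR = (a·d)/(b·c) = (209 × 2190) / (3006 × 895) = 457710 / 2690370 = 0.17013

0.170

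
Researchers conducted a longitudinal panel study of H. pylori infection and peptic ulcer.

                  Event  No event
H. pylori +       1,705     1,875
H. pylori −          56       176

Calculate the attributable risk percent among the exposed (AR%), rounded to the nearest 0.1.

49.3

Cells: a = 1705, b = 1875, c = 56, d = 176.
Risk in exposed = 1705/3580 = 0.47626; risk in unexposed = 56/232 = 0.24138.
RR = 0.47626/0.24138 = 1.97306
AR% = (RR − 1)/RR × 100 = (1.97306 − 1)/1.97306 × 100 = 49.3174%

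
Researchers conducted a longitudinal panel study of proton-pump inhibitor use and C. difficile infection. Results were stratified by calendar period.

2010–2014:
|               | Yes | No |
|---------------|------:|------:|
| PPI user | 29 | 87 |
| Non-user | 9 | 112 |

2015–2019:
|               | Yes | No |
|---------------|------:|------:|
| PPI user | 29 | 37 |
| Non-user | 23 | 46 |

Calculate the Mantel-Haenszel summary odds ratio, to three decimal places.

2.455

OR_MH = Σ(aᵢdᵢ/nᵢ) / Σ(bᵢcᵢ/nᵢ), where nᵢ is the stratum total.
Stratum 1 (2010–2014): n = 237; a·d/n = 29·112/237 = 13.7046; b·c/n = 87·9/237 = 3.3038
Stratum 2 (2015–2019): n = 135; a·d/n = 29·46/135 = 9.8815; b·c/n = 37·23/135 = 6.3037
OR_MH = (13.7046 + 9.8815) / (3.3038 + 6.3037) = 23.5861 / 9.6075 = 2.45497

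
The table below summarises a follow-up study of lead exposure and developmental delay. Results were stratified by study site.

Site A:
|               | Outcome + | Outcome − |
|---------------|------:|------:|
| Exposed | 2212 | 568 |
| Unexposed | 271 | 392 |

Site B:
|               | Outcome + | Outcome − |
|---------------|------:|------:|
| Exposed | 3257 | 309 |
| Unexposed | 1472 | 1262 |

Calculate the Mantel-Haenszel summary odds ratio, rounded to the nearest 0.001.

7.735

OR_MH = Σ(aᵢdᵢ/nᵢ) / Σ(bᵢcᵢ/nᵢ), where nᵢ is the stratum total.
Stratum 1 (Site A): n = 3443; a·d/n = 2212·392/3443 = 251.8455; b·c/n = 568·271/3443 = 44.7075
Stratum 2 (Site B): n = 6300; a·d/n = 3257·1262/6300 = 652.4340; b·c/n = 309·1472/6300 = 72.1981
OR_MH = (251.8455 + 652.4340) / (44.7075 + 72.1981) = 904.2795 / 116.9056 = 7.73512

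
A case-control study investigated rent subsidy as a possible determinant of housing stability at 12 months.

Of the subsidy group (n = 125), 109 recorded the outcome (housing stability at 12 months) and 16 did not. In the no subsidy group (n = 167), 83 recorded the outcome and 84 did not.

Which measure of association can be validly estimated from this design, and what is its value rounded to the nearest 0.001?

From the description: a = 109, b = 16, c = 83, d = 84.
This is a case-control study: participants were sampled on outcome status, so risks in the source population cannot be estimated directly — relative risk is not valid here. The odds ratio is the appropriate measure.
OR = (a·d)/(b·c) = (109 × 84) / (16 × 83) = 9156 / 1328 = 6.89458

6.895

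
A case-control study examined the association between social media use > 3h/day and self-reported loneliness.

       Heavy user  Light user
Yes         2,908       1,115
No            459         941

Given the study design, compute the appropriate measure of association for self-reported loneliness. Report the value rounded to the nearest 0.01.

Reading the table with exposure as columns: a = 2908 (Heavy user, case), b = 459 (Heavy user, non-case), c = 1115 (Light user, case), d = 941.
This is a case-control study: participants were sampled on outcome status, so risks in the source population cannot be estimated directly — relative risk is not valid here. The odds ratio is the appropriate measure.
OR = (a·d)/(b·c) = (2908 × 941) / (459 × 1115) = 2736428 / 511785 = 5.34683

5.35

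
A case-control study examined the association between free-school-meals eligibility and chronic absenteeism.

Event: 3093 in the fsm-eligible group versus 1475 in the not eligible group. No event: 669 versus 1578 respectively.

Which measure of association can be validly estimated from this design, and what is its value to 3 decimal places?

From the description: a = 3093, b = 669, c = 1475, d = 1578.
This is a case-control study: participants were sampled on outcome status, so risks in the source population cannot be estimated directly — relative risk is not valid here. The odds ratio is the appropriate measure.
OR = (a·d)/(b·c) = (3093 × 1578) / (669 × 1475) = 4880754 / 986775 = 4.94617

4.946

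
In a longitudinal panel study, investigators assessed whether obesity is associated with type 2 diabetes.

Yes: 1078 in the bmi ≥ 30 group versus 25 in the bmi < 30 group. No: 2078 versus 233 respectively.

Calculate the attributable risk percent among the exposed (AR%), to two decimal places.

From the description: a = 1078, b = 2078, c = 25, d = 233.
Risk in exposed = 1078/3156 = 0.34157; risk in unexposed = 25/258 = 0.09690.
RR = 0.34157/0.09690 = 3.52502
AR% = (RR − 1)/RR × 100 = (3.52502 − 1)/3.52502 × 100 = 71.6314%

71.63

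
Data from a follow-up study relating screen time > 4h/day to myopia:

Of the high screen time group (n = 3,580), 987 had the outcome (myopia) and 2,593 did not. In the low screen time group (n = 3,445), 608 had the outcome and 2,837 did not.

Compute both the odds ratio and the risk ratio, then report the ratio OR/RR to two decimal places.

1.14

From the description: a = 987, b = 2593, c = 608, d = 2837.
OR = (987·2837)/(2593·608) = 2800119/1576544 = 1.77611
Risk in exposed = 987/3580 = 0.27570; risk in unexposed = 608/3445 = 0.17649; RR = 1.56214
OR/RR = 1.77611 / 1.56214 = 1.13697
The outcome is not rare, so the OR lies further from 1 than the RR.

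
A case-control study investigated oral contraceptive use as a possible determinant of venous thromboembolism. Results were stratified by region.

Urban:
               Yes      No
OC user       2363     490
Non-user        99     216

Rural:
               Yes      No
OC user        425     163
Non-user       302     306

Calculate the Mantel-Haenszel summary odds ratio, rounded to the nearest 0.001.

OR_MH = Σ(aᵢdᵢ/nᵢ) / Σ(bᵢcᵢ/nᵢ), where nᵢ is the stratum total.
Stratum 1 (Urban): n = 3168; a·d/n = 2363·216/3168 = 161.1136; b·c/n = 490·99/3168 = 15.3125
Stratum 2 (Rural): n = 1196; a·d/n = 425·306/1196 = 108.7375; b·c/n = 163·302/1196 = 41.1589
OR_MH = (161.1136 + 108.7375) / (15.3125 + 41.1589) = 269.8511 / 56.4714 = 4.77855

4.779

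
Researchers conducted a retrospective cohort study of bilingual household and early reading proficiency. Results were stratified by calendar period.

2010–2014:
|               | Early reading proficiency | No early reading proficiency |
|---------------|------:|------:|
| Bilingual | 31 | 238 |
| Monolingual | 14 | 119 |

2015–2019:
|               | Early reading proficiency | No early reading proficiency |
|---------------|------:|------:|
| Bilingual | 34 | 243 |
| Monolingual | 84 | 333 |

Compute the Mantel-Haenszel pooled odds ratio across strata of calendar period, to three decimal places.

OR_MH = Σ(aᵢdᵢ/nᵢ) / Σ(bᵢcᵢ/nᵢ), where nᵢ is the stratum total.
Stratum 1 (2010–2014): n = 402; a·d/n = 31·119/402 = 9.1766; b·c/n = 238·14/402 = 8.2886
Stratum 2 (2015–2019): n = 694; a·d/n = 34·333/694 = 16.3141; b·c/n = 243·84/694 = 29.4121
OR_MH = (9.1766 + 16.3141) / (8.2886 + 29.4121) = 25.4907 / 37.7007 = 0.67614

0.676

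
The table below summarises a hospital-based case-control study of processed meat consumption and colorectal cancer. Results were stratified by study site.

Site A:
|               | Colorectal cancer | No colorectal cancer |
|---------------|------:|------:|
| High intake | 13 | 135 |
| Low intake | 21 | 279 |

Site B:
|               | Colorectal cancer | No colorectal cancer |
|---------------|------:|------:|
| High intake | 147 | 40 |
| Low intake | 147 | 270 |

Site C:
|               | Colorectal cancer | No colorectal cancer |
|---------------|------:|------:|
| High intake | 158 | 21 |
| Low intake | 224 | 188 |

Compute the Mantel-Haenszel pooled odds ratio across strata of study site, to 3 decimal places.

5.165

OR_MH = Σ(aᵢdᵢ/nᵢ) / Σ(bᵢcᵢ/nᵢ), where nᵢ is the stratum total.
Stratum 1 (Site A): n = 448; a·d/n = 13·279/448 = 8.0960; b·c/n = 135·21/448 = 6.3281
Stratum 2 (Site B): n = 604; a·d/n = 147·270/604 = 65.7119; b·c/n = 40·147/604 = 9.7351
Stratum 3 (Site C): n = 591; a·d/n = 158·188/591 = 50.2606; b·c/n = 21·224/591 = 7.9594
OR_MH = (8.0960 + 65.7119 + 50.2606) / (6.3281 + 9.7351 + 7.9594) = 124.0685 / 24.0226 = 5.16465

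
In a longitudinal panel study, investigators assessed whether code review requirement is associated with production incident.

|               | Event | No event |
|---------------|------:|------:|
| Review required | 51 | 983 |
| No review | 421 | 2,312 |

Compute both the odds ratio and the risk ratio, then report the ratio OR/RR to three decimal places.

Cells: a = 51, b = 983, c = 421, d = 2312.
OR = (51·2312)/(983·421) = 117912/413843 = 0.28492
Risk in exposed = 51/1034 = 0.04932; risk in unexposed = 421/2733 = 0.15404; RR = 0.32019
OR/RR = 0.28492 / 0.32019 = 0.88985
The outcome is not rare, so the OR lies further from 1 than the RR.

0.890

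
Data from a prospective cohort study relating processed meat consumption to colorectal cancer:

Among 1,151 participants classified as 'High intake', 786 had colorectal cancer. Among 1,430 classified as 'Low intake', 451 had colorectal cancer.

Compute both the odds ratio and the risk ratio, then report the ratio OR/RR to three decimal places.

From the description: a = 786, b = 365, c = 451, d = 979.
OR = (786·979)/(365·451) = 769494/164615 = 4.67451
Risk in exposed = 786/1151 = 0.68288; risk in unexposed = 451/1430 = 0.31538; RR = 2.16524
OR/RR = 4.67451 / 2.16524 = 2.15888
The outcome is not rare, so the OR lies further from 1 than the RR.

2.159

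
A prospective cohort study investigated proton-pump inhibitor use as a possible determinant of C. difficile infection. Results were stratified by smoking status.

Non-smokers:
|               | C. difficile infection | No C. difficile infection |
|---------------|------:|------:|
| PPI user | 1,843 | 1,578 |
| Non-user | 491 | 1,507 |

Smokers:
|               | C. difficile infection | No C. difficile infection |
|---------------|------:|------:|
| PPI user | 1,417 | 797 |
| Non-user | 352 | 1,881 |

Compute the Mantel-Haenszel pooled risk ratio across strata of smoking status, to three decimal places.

2.867

RR_MH = Σ(aᵢ·n₀ᵢ/nᵢ) / Σ(cᵢ·n₁ᵢ/nᵢ), with n₁ᵢ = aᵢ+bᵢ (exposed), n₀ᵢ = cᵢ+dᵢ (unexposed), nᵢ = n₁ᵢ+n₀ᵢ.
Stratum 1 (Non-smokers): n₁ = 3421, n₀ = 1998, n = 5419; a·n₀/n = 1843·1998/5419 = 679.5191; c·n₁/n = 491·3421/5419 = 309.9670
Stratum 2 (Smokers): n₁ = 2214, n₀ = 2233, n = 4447; a·n₀/n = 1417·2233/4447 = 711.5271; c·n₁/n = 352·2214/4447 = 175.2480
RR_MH = (679.5191 + 711.5271) / (309.9670 + 175.2480) = 1391.0462 / 485.2150 = 2.86687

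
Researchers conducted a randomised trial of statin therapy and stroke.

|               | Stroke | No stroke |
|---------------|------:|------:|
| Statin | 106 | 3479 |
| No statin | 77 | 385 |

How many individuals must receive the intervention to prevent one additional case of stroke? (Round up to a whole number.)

8

Risk in treated group = 106/3585 = 0.02957; risk in control = 77/462 = 0.16667.
Absolute risk reduction = 0.16667 − 0.02957 = 0.13710
NNT = 1 / ARR = 1 / 0.13710 = 7.294 → round up → 8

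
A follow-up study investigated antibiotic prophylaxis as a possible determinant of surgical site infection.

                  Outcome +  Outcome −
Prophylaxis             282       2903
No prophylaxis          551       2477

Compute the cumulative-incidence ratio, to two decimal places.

Cells: a = 282, b = 2903, c = 551, d = 2477.
Risk in exposed = 282/3185 = 0.08854; risk in unexposed = 551/3028 = 0.18197.
RR = 0.08854 / 0.18197 = 0.48657
The risk is 51% lower among the exposed than among the unexposed.

0.49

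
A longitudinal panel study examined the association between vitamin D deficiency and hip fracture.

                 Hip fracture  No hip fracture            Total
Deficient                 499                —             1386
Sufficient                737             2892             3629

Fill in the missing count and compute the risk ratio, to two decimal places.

The missing cell is in the exposed row: 1386 − 499 = 887.
So a = 499, b = 887, c = 737, d = 2892.
RR = [a/(a+b)] / [c/(c+d)] = (499/1386) / (737/3629) = 0.36003/0.20309 = 1.77279

1.77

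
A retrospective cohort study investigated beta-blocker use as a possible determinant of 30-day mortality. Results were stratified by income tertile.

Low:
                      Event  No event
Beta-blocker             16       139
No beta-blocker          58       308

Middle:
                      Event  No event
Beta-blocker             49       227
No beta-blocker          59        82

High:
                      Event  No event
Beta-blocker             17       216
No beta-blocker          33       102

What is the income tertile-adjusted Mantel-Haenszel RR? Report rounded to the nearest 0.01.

RR_MH = Σ(aᵢ·n₀ᵢ/nᵢ) / Σ(cᵢ·n₁ᵢ/nᵢ), with n₁ᵢ = aᵢ+bᵢ (exposed), n₀ᵢ = cᵢ+dᵢ (unexposed), nᵢ = n₁ᵢ+n₀ᵢ.
Stratum 1 (Low): n₁ = 155, n₀ = 366, n = 521; a·n₀/n = 16·366/521 = 11.2399; c·n₁/n = 58·155/521 = 17.2553
Stratum 2 (Middle): n₁ = 276, n₀ = 141, n = 417; a·n₀/n = 49·141/417 = 16.5683; c·n₁/n = 59·276/417 = 39.0504
Stratum 3 (High): n₁ = 233, n₀ = 135, n = 368; a·n₀/n = 17·135/368 = 6.2364; c·n₁/n = 33·233/368 = 20.8940
RR_MH = (11.2399 + 16.5683 + 6.2364) / (17.2553 + 39.0504 + 20.8940) = 34.0447 / 77.1997 = 0.44100

0.44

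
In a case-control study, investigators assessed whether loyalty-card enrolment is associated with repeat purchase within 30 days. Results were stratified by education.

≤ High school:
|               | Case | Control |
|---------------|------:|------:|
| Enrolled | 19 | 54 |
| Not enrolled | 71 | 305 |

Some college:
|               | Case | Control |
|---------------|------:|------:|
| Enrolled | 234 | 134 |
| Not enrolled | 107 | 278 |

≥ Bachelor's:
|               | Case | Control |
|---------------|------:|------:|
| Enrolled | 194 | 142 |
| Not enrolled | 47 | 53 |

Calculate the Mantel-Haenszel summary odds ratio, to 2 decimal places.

OR_MH = Σ(aᵢdᵢ/nᵢ) / Σ(bᵢcᵢ/nᵢ), where nᵢ is the stratum total.
Stratum 1 (≤ High school): n = 449; a·d/n = 19·305/449 = 12.9065; b·c/n = 54·71/449 = 8.5390
Stratum 2 (Some college): n = 753; a·d/n = 234·278/753 = 86.3904; b·c/n = 134·107/753 = 19.0412
Stratum 3 (≥ Bachelor's): n = 436; a·d/n = 194·53/436 = 23.5826; b·c/n = 142·47/436 = 15.3073
OR_MH = (12.9065 + 86.3904 + 23.5826) / (8.5390 + 19.0412 + 15.3073) = 122.8795 / 42.8875 = 2.86516

2.87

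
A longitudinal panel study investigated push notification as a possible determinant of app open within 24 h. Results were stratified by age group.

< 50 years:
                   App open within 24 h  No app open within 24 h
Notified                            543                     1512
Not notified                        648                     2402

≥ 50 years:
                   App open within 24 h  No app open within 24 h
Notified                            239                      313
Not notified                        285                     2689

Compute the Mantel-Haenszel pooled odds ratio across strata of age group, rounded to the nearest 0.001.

OR_MH = Σ(aᵢdᵢ/nᵢ) / Σ(bᵢcᵢ/nᵢ), where nᵢ is the stratum total.
Stratum 1 (< 50 years): n = 5105; a·d/n = 543·2402/5105 = 255.4919; b·c/n = 1512·648/5105 = 191.9248
Stratum 2 (≥ 50 years): n = 3526; a·d/n = 239·2689/3526 = 182.2663; b·c/n = 313·285/3526 = 25.2992
OR_MH = (255.4919 + 182.2663) / (191.9248 + 25.2992) = 437.7582 / 217.2240 = 2.01524

2.015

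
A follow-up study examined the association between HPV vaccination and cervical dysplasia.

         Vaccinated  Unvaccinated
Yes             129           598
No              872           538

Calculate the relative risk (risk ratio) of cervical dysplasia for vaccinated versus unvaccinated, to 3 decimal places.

Reading the table with exposure as columns: a = 129 (Vaccinated, case), b = 872 (Vaccinated, non-case), c = 598 (Unvaccinated, case), d = 538.
Risk in exposed = 129/1001 = 0.12887; risk in unexposed = 598/1136 = 0.52641.
RR = 0.12887 / 0.52641 = 0.24481
The risk is 76% lower among the exposed than among the unexposed.

0.245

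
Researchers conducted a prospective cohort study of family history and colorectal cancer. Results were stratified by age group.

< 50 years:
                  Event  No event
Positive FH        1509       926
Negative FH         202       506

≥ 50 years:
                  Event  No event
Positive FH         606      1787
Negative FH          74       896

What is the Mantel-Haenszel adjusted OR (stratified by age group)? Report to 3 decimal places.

4.092

OR_MH = Σ(aᵢdᵢ/nᵢ) / Σ(bᵢcᵢ/nᵢ), where nᵢ is the stratum total.
Stratum 1 (< 50 years): n = 3143; a·d/n = 1509·506/3143 = 242.9380; b·c/n = 926·202/3143 = 59.5138
Stratum 2 (≥ 50 years): n = 3363; a·d/n = 606·896/3363 = 161.4558; b·c/n = 1787·74/3363 = 39.3214
OR_MH = (242.9380 + 161.4558) / (59.5138 + 39.3214) = 404.3938 / 98.8353 = 4.09159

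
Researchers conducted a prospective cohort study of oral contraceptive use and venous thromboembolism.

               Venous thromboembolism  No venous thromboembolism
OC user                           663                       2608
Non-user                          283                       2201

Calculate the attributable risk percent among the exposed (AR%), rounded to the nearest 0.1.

43.8

Cells: a = 663, b = 2608, c = 283, d = 2201.
Risk in exposed = 663/3271 = 0.20269; risk in unexposed = 283/2484 = 0.11393.
RR = 0.20269/0.11393 = 1.77909
AR% = (RR − 1)/RR × 100 = (1.77909 − 1)/1.77909 × 100 = 43.7915%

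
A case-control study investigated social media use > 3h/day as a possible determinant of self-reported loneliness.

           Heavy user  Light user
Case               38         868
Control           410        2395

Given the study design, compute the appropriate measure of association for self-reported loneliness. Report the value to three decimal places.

Reading the table with exposure as columns: a = 38 (Heavy user, case), b = 410 (Heavy user, non-case), c = 868 (Light user, case), d = 2395.
This is a case-control study: participants were sampled on outcome status, so risks in the source population cannot be estimated directly — relative risk is not valid here. The odds ratio is the appropriate measure.
OR = (a·d)/(b·c) = (38 × 2395) / (410 × 868) = 91010 / 355880 = 0.25573

0.256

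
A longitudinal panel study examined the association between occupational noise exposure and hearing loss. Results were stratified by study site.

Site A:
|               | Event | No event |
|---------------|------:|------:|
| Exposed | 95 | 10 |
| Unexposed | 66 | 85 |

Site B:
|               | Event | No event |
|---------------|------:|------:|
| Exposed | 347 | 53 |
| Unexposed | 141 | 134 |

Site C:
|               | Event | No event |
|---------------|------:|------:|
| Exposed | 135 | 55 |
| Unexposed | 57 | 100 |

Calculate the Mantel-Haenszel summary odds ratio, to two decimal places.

6.14

OR_MH = Σ(aᵢdᵢ/nᵢ) / Σ(bᵢcᵢ/nᵢ), where nᵢ is the stratum total.
Stratum 1 (Site A): n = 256; a·d/n = 95·85/256 = 31.5430; b·c/n = 10·66/256 = 2.5781
Stratum 2 (Site B): n = 675; a·d/n = 347·134/675 = 68.8859; b·c/n = 53·141/675 = 11.0711
Stratum 3 (Site C): n = 347; a·d/n = 135·100/347 = 38.9049; b·c/n = 55·57/347 = 9.0346
OR_MH = (31.5430 + 68.8859 + 38.9049) / (2.5781 + 11.0711 + 9.0346) = 139.3338 / 22.6838 = 6.14243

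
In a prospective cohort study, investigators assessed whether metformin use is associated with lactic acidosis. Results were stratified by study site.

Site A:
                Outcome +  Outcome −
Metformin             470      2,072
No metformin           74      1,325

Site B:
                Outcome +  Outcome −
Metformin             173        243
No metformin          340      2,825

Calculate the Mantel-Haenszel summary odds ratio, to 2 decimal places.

OR_MH = Σ(aᵢdᵢ/nᵢ) / Σ(bᵢcᵢ/nᵢ), where nᵢ is the stratum total.
Stratum 1 (Site A): n = 3941; a·d/n = 470·1325/3941 = 158.0183; b·c/n = 2072·74/3941 = 38.9059
Stratum 2 (Site B): n = 3581; a·d/n = 173·2825/3581 = 136.4772; b·c/n = 243·340/3581 = 23.0718
OR_MH = (158.0183 + 136.4772) / (38.9059 + 23.0718) = 294.4955 / 61.9776 = 4.75164

4.75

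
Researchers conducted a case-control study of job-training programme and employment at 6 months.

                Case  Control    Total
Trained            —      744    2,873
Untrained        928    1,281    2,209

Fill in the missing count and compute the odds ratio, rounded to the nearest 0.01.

3.95

The missing cell is in the exposed row: 2873 − 744 = 2129.
So a = 2129, b = 744, c = 928, d = 1281.
OR = (a·d)/(b·c) = (2129 × 1281) / (744 × 928) = 2727249 / 690432 = 3.95006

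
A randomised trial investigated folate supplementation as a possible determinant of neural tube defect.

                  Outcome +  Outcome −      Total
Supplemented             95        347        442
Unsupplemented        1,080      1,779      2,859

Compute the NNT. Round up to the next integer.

Risk in treated group = 95/442 = 0.21493; risk in control = 1080/2859 = 0.37775.
Absolute risk reduction = 0.37775 − 0.21493 = 0.16282
NNT = 1 / ARR = 1 / 0.16282 = 6.142 → round up → 7

7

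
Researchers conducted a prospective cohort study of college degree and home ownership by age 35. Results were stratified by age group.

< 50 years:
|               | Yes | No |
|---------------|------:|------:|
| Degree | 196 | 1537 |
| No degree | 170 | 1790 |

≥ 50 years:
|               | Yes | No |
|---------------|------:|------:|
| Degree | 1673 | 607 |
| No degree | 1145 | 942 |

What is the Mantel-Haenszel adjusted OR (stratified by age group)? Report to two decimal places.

OR_MH = Σ(aᵢdᵢ/nᵢ) / Σ(bᵢcᵢ/nᵢ), where nᵢ is the stratum total.
Stratum 1 (< 50 years): n = 3693; a·d/n = 196·1790/3693 = 95.0014; b·c/n = 1537·170/3693 = 70.7528
Stratum 2 (≥ 50 years): n = 4367; a·d/n = 1673·942/4367 = 360.8807; b·c/n = 607·1145/4367 = 159.1516
OR_MH = (95.0014 + 360.8807) / (70.7528 + 159.1516) = 455.8821 / 229.9044 = 1.98292

1.98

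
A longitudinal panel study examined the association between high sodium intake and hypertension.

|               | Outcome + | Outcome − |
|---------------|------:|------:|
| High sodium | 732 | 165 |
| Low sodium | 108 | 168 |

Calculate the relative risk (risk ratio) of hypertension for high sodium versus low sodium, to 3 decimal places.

2.085

Cells: a = 732, b = 165, c = 108, d = 168.
Risk in exposed = 732/897 = 0.81605; risk in unexposed = 108/276 = 0.39130.
RR = 0.81605 / 0.39130 = 2.08547
The risk among the exposed is 2.09 times that among the unexposed.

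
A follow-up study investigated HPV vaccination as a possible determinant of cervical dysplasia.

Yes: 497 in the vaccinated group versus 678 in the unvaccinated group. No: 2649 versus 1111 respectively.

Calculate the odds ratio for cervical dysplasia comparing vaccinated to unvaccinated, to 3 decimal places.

0.307

From the description: a = 497, b = 2649, c = 678, d = 1111.
OR = (a·d)/(b·c) = (497 × 1111) / (2649 × 678) = 552167 / 1796022 = 0.30744
Exposure is associated with lower odds of cervical dysplasia (OR = 0.31 < 1).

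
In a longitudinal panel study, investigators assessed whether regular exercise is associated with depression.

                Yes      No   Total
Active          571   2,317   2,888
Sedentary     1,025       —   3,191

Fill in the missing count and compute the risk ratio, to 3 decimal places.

0.616

The missing cell is in the unexposed row: 3191 − 1025 = 2166.
So a = 571, b = 2317, c = 1025, d = 2166.
RR = [a/(a+b)] / [c/(c+d)] = (571/2888) / (1025/3191) = 0.19771/0.32122 = 0.61552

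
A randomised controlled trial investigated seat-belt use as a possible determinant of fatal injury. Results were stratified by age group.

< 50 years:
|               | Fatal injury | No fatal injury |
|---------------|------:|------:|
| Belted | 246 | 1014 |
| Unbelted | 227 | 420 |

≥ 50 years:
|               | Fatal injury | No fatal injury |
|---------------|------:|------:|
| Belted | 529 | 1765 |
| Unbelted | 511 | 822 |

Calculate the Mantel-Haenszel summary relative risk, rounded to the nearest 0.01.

RR_MH = Σ(aᵢ·n₀ᵢ/nᵢ) / Σ(cᵢ·n₁ᵢ/nᵢ), with n₁ᵢ = aᵢ+bᵢ (exposed), n₀ᵢ = cᵢ+dᵢ (unexposed), nᵢ = n₁ᵢ+n₀ᵢ.
Stratum 1 (< 50 years): n₁ = 1260, n₀ = 647, n = 1907; a·n₀/n = 246·647/1907 = 83.4620; c·n₁/n = 227·1260/1907 = 149.9843
Stratum 2 (≥ 50 years): n₁ = 2294, n₀ = 1333, n = 3627; a·n₀/n = 529·1333/3627 = 194.4188; c·n₁/n = 511·2294/3627 = 323.1966
RR_MH = (83.4620 + 194.4188) / (149.9843 + 323.1966) = 277.8808 / 473.1808 = 0.58726

0.59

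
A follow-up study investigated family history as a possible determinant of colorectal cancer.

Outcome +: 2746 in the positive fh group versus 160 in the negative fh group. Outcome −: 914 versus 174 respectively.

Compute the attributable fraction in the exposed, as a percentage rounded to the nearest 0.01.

From the description: a = 2746, b = 914, c = 160, d = 174.
Risk in exposed = 2746/3660 = 0.75027; risk in unexposed = 160/334 = 0.47904.
RR = 0.75027/0.47904 = 1.56620
AR% = (RR − 1)/RR × 100 = (1.56620 − 1)/1.56620 × 100 = 36.1510%

36.15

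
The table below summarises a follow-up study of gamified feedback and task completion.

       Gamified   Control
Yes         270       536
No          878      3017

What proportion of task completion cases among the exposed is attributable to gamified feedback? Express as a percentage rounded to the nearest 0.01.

35.86

Reading the table with exposure as columns: a = 270 (Gamified, case), b = 878 (Gamified, non-case), c = 536 (Control, case), d = 3017.
Risk in exposed = 270/1148 = 0.23519; risk in unexposed = 536/3553 = 0.15086.
RR = 0.23519/0.15086 = 1.55902
AR% = (RR − 1)/RR × 100 = (1.55902 − 1)/1.55902 × 100 = 35.8572%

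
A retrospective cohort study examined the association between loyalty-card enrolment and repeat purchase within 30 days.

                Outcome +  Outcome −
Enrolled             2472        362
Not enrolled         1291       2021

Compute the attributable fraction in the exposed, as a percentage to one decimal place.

Cells: a = 2472, b = 362, c = 1291, d = 2021.
Risk in exposed = 2472/2834 = 0.87227; risk in unexposed = 1291/3312 = 0.38979.
RR = 0.87227/0.38979 = 2.23776
AR% = (RR − 1)/RR × 100 = (2.23776 − 1)/2.23776 × 100 = 55.3124%

55.3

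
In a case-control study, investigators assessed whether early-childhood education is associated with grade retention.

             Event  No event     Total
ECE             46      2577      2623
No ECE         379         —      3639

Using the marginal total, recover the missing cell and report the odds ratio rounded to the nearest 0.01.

0.15

The missing cell is in the unexposed row: 3639 − 379 = 3260.
So a = 46, b = 2577, c = 379, d = 3260.
OR = (a·d)/(b·c) = (46 × 3260) / (2577 × 379) = 149960 / 976683 = 0.15354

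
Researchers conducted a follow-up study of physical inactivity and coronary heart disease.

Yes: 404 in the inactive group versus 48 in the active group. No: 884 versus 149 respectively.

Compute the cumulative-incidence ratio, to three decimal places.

From the description: a = 404, b = 884, c = 48, d = 149.
Risk in exposed = 404/1288 = 0.31366; risk in unexposed = 48/197 = 0.24365.
RR = 0.31366 / 0.24365 = 1.28733
The risk among the exposed is 1.29 times that among the unexposed.

1.287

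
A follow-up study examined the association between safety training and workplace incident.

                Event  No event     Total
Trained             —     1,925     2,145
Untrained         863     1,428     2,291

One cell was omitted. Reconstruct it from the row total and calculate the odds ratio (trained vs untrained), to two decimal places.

The missing cell is in the exposed row: 2145 − 1925 = 220.
So a = 220, b = 1925, c = 863, d = 1428.
OR = (a·d)/(b·c) = (220 × 1428) / (1925 × 863) = 314160 / 1661275 = 0.18911

0.19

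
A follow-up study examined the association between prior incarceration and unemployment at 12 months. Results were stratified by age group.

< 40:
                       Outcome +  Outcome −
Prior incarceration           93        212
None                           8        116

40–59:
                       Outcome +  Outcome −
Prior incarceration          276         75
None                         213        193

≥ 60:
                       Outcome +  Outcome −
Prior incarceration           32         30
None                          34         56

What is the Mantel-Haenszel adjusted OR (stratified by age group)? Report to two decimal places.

OR_MH = Σ(aᵢdᵢ/nᵢ) / Σ(bᵢcᵢ/nᵢ), where nᵢ is the stratum total.
Stratum 1 (< 40): n = 429; a·d/n = 93·116/429 = 25.1469; b·c/n = 212·8/429 = 3.9534
Stratum 2 (40–59): n = 757; a·d/n = 276·193/757 = 70.3672; b·c/n = 75·213/757 = 21.1030
Stratum 3 (≥ 60): n = 152; a·d/n = 32·56/152 = 11.7895; b·c/n = 30·34/152 = 6.7105
OR_MH = (25.1469 + 70.3672 + 11.7895) / (3.9534 + 21.1030 + 6.7105) = 107.3036 / 31.7669 = 3.37784

3.38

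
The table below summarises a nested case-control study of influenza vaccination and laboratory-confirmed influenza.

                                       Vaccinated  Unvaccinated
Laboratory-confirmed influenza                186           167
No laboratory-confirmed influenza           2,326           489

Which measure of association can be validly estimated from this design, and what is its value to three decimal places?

Reading the table with exposure as columns: a = 186 (Vaccinated, case), b = 2326 (Vaccinated, non-case), c = 167 (Unvaccinated, case), d = 489.
This is a nested case-control study: participants were sampled on outcome status, so risks in the source population cannot be estimated directly — relative risk is not valid here. The odds ratio is the appropriate measure.
OR = (a·d)/(b·c) = (186 × 489) / (2326 × 167) = 90954 / 388442 = 0.23415

0.234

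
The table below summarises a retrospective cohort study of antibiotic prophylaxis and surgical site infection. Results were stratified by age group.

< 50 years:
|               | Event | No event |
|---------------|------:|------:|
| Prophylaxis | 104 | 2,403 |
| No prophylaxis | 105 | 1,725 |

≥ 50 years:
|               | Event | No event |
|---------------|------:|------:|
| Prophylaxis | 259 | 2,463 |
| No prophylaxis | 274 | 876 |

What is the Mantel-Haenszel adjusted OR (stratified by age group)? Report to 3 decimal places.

0.430

OR_MH = Σ(aᵢdᵢ/nᵢ) / Σ(bᵢcᵢ/nᵢ), where nᵢ is the stratum total.
Stratum 1 (< 50 years): n = 4337; a·d/n = 104·1725/4337 = 41.3650; b·c/n = 2403·105/4337 = 58.1773
Stratum 2 (≥ 50 years): n = 3872; a·d/n = 259·876/3872 = 58.5961; b·c/n = 2463·274/3872 = 174.2929
OR_MH = (41.3650 + 58.5961) / (58.1773 + 174.2929) = 99.9611 / 232.4702 = 0.43000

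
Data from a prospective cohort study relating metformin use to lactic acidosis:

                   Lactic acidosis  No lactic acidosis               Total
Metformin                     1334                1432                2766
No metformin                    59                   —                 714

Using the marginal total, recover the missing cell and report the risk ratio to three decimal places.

5.836

The missing cell is in the unexposed row: 714 − 59 = 655.
So a = 1334, b = 1432, c = 59, d = 655.
RR = [a/(a+b)] / [c/(c+d)] = (1334/2766) / (59/714) = 0.48228/0.08263 = 5.83646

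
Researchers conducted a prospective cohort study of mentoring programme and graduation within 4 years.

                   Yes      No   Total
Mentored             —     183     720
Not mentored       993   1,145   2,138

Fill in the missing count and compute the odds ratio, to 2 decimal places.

The missing cell is in the exposed row: 720 − 183 = 537.
So a = 537, b = 183, c = 993, d = 1145.
OR = (a·d)/(b·c) = (537 × 1145) / (183 × 993) = 614865 / 181719 = 3.38360

3.38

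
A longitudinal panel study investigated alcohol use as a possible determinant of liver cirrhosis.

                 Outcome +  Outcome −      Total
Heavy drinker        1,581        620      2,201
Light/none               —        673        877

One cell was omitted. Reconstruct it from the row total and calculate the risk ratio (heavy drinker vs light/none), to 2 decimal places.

3.09

The missing cell is in the unexposed row: 877 − 673 = 204.
So a = 1581, b = 620, c = 204, d = 673.
RR = [a/(a+b)] / [c/(c+d)] = (1581/2201) / (204/877) = 0.71831/0.23261 = 3.08803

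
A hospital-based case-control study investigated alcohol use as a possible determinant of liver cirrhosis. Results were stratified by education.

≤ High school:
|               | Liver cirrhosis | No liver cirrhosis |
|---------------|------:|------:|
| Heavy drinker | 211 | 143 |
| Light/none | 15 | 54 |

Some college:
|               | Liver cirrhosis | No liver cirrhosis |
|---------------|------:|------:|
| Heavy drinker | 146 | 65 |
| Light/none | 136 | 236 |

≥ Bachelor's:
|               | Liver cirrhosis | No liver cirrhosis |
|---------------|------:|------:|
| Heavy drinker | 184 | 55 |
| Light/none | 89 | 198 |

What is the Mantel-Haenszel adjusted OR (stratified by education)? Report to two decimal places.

5.26

OR_MH = Σ(aᵢdᵢ/nᵢ) / Σ(bᵢcᵢ/nᵢ), where nᵢ is the stratum total.
Stratum 1 (≤ High school): n = 423; a·d/n = 211·54/423 = 26.9362; b·c/n = 143·15/423 = 5.0709
Stratum 2 (Some college): n = 583; a·d/n = 146·236/583 = 59.1012; b·c/n = 65·136/583 = 15.1630
Stratum 3 (≥ Bachelor's): n = 526; a·d/n = 184·198/526 = 69.2624; b·c/n = 55·89/526 = 9.3061
OR_MH = (26.9362 + 59.1012 + 69.2624) / (5.0709 + 15.1630 + 9.3061) = 155.2997 / 29.5400 = 5.25728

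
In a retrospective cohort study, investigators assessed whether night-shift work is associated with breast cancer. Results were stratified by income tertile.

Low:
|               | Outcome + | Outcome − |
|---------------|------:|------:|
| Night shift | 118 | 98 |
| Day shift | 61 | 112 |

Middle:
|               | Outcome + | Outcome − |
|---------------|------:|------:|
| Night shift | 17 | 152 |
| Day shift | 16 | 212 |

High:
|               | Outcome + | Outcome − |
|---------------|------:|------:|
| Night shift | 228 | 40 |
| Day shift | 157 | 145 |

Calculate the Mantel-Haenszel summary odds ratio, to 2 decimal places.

OR_MH = Σ(aᵢdᵢ/nᵢ) / Σ(bᵢcᵢ/nᵢ), where nᵢ is the stratum total.
Stratum 1 (Low): n = 389; a·d/n = 118·112/389 = 33.9743; b·c/n = 98·61/389 = 15.3676
Stratum 2 (Middle): n = 397; a·d/n = 17·212/397 = 9.0781; b·c/n = 152·16/397 = 6.1259
Stratum 3 (High): n = 570; a·d/n = 228·145/570 = 58.0000; b·c/n = 40·157/570 = 11.0175
OR_MH = (33.9743 + 9.0781 + 58.0000) / (15.3676 + 6.1259 + 11.0175) = 101.0524 / 32.5111 = 3.10824

3.11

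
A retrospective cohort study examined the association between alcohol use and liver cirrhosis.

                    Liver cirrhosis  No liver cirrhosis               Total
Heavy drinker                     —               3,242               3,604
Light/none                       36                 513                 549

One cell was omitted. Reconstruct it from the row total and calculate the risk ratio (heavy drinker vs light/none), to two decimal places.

1.53

The missing cell is in the exposed row: 3604 − 3242 = 362.
So a = 362, b = 3242, c = 36, d = 513.
RR = [a/(a+b)] / [c/(c+d)] = (362/3604) / (36/549) = 0.10044/0.06557 = 1.53177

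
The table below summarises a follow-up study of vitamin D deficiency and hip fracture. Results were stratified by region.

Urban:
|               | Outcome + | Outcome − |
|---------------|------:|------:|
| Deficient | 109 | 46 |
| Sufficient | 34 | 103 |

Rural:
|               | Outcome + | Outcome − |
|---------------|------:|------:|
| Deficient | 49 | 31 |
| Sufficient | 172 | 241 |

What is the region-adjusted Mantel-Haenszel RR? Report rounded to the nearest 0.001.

RR_MH = Σ(aᵢ·n₀ᵢ/nᵢ) / Σ(cᵢ·n₁ᵢ/nᵢ), with n₁ᵢ = aᵢ+bᵢ (exposed), n₀ᵢ = cᵢ+dᵢ (unexposed), nᵢ = n₁ᵢ+n₀ᵢ.
Stratum 1 (Urban): n₁ = 155, n₀ = 137, n = 292; a·n₀/n = 109·137/292 = 51.1404; c·n₁/n = 34·155/292 = 18.0479
Stratum 2 (Rural): n₁ = 80, n₀ = 413, n = 493; a·n₀/n = 49·413/493 = 41.0487; c·n₁/n = 172·80/493 = 27.9108
RR_MH = (51.1404 + 41.0487) / (18.0479 + 27.9108) = 92.1891 / 45.9587 = 2.00591

2.006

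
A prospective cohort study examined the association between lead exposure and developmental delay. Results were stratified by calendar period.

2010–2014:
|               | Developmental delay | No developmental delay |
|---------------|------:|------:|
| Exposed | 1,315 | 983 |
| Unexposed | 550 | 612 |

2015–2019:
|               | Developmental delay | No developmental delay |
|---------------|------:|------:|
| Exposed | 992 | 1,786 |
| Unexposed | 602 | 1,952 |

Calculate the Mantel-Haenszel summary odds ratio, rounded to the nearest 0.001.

1.665

OR_MH = Σ(aᵢdᵢ/nᵢ) / Σ(bᵢcᵢ/nᵢ), where nᵢ is the stratum total.
Stratum 1 (2010–2014): n = 3460; a·d/n = 1315·612/3460 = 232.5954; b·c/n = 983·550/3460 = 156.2572
Stratum 2 (2015–2019): n = 5332; a·d/n = 992·1952/5332 = 363.1628; b·c/n = 1786·602/5332 = 201.6452
OR_MH = (232.5954 + 363.1628) / (156.2572 + 201.6452) = 595.7582 / 357.9024 = 1.66458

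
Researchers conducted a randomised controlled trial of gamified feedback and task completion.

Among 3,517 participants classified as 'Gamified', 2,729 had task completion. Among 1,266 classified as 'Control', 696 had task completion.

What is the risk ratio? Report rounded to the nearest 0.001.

From the description: a = 2729, b = 788, c = 696, d = 570.
Risk in exposed = 2729/3517 = 0.77595; risk in unexposed = 696/1266 = 0.54976.
RR = 0.77595 / 0.54976 = 1.41142
The risk among the exposed is 1.41 times that among the unexposed.

1.411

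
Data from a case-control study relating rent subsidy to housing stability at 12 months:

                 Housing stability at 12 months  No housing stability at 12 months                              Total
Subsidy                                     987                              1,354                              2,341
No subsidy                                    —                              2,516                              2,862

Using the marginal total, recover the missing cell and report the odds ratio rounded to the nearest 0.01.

The missing cell is in the unexposed row: 2862 − 2516 = 346.
So a = 987, b = 1354, c = 346, d = 2516.
OR = (a·d)/(b·c) = (987 × 2516) / (1354 × 346) = 2483292 / 468484 = 5.30070

5.30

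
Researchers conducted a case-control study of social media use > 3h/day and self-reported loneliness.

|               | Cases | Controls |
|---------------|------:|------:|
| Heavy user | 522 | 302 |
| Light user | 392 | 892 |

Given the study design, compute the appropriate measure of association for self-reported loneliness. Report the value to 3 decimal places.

Cells: a = 522, b = 302, c = 392, d = 892.
This is a case-control study: participants were sampled on outcome status, so risks in the source population cannot be estimated directly — relative risk is not valid here. The odds ratio is the appropriate measure.
OR = (a·d)/(b·c) = (522 × 892) / (302 × 392) = 465624 / 118384 = 3.93317

3.933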